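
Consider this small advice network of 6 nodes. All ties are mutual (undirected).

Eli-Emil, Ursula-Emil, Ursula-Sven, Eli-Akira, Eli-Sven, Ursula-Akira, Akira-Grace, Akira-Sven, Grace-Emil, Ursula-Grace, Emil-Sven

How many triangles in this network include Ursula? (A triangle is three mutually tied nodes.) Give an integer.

4

Ursula's neighbors: Akira, Emil, Grace, and Sven.
Neighbor pairs that are themselves tied: Ursula–Akira–Grace; Ursula–Akira–Sven; Ursula–Emil–Grace; Ursula–Emil–Sven. Each forms one triangle with Ursula, for 4 in total.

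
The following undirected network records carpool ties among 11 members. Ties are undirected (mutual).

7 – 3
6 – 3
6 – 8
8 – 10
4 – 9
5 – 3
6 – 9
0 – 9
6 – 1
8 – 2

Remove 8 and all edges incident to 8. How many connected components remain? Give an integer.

Without 8, the remaining ties split the others into: {0, 1, 3, 4, 5, 6, 7, 9}; {10}; {2}.
That's 3 separate components.

3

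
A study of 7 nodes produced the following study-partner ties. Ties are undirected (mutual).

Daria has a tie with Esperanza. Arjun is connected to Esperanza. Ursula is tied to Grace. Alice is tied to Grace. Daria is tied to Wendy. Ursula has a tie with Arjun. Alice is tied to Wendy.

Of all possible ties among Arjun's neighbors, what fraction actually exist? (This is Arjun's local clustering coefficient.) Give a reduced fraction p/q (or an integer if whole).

Arjun's neighbors: Esperanza and Ursula (k = 2).
Possible neighbor pairs: C(2,2) = 1. Edges among them: none → e = 0.
Clustering(Arjun) = 0/1.

0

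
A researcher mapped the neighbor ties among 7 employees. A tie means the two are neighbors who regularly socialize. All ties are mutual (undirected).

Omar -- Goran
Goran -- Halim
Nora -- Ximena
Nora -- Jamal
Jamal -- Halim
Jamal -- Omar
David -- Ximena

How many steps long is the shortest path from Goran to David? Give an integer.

One shortest route is Goran – Omar – Jamal – Nora – Ximena – David, which uses 5 edges, and at distance 4 from Goran we only reach {Ximena}, which does not include David. So d(Goran,David) = 5.

5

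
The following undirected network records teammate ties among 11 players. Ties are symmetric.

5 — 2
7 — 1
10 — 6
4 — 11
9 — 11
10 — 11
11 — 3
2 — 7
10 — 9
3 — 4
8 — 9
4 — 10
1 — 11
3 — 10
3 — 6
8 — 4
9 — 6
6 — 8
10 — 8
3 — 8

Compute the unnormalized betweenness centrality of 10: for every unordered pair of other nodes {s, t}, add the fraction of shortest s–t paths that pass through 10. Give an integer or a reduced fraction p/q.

23/6

Pairs whose geodesics pass through 10 — 5–8: 1/4; 5–6: 1/3; 2–8: 1/4; 2–6: 1/3; 1–8: 1/4; 1–6: 1/3; 7–8: 1/4; 7–6: 1/3; 8–11: 1/4; 3–9: 1/4; 6–11: 1/3; 6–4: 1/3; 9–4: 1/3.
All other pairs contribute 0.
Summing the contributions gives betweenness(10) = 23/6.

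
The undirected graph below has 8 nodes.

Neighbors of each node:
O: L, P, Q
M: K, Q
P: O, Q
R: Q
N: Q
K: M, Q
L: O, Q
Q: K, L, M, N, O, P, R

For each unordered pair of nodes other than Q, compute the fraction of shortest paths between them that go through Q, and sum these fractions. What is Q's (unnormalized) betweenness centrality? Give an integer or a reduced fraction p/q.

35/2

Pairs whose geodesics pass through Q — M–O: 1; M–L: 1; M–N: 1; M–P: 1; M–R: 1; O–K: 1; O–N: 1; O–R: 1; L–K: 1; L–N: 1; L–P: 1/2; L–R: 1; K–N: 1; K–P: 1 … (+4 more pairs).
All other pairs contribute 0.
Summing the contributions gives betweenness(Q) = 35/2.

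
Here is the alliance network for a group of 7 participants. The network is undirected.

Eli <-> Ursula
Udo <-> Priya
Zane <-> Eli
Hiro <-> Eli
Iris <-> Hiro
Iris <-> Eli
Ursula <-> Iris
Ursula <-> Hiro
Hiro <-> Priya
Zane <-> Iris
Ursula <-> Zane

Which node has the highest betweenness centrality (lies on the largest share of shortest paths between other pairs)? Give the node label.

Unnormalized betweenness of each node: Eli:1, Hiro:8, Iris:1, Priya:5, Udo:0, Ursula:1, Zane:0.
Hiro has the largest value, 8, making it the main broker — the node through which the most shortest paths run.

Hiro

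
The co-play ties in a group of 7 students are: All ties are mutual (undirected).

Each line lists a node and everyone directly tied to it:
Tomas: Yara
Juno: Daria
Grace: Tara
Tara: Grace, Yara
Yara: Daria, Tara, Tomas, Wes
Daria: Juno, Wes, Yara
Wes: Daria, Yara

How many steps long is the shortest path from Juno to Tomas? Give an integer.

One shortest route is Juno – Daria – Yara – Tomas, which uses 3 edges, and at distance 2 from Juno we only reach {Wes, Yara}, which does not include Tomas. So d(Juno,Tomas) = 3.

3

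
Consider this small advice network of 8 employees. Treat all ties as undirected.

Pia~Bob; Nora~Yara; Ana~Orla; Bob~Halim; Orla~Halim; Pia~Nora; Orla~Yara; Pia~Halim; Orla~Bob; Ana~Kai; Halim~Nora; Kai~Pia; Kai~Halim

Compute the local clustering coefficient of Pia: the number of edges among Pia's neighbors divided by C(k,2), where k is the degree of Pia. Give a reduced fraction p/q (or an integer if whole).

Pia's neighbors: Bob, Halim, Kai, and Nora (k = 4).
Possible neighbor pairs: C(4,2) = 6. Edges among them: Bob–Halim, Halim–Kai, Halim–Nora → e = 3.
Clustering(Pia) = 3/6 = 1/2.

1/2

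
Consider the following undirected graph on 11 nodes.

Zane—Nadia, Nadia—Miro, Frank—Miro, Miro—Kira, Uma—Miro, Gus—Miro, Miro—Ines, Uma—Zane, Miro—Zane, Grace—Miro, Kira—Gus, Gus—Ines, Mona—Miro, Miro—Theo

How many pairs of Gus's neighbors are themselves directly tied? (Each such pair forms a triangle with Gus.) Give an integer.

Gus's neighbors: Ines, Kira, and Miro.
Neighbor pairs that are themselves tied: Gus–Ines–Miro; Gus–Kira–Miro. Each forms one triangle with Gus, for 2 in total.

2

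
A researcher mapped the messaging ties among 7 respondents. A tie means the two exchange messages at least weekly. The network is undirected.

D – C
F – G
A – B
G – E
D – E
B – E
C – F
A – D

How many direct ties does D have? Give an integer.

3

D is directly tied to A, C, and E. That is 3 neighbors, so the degree of D is 3.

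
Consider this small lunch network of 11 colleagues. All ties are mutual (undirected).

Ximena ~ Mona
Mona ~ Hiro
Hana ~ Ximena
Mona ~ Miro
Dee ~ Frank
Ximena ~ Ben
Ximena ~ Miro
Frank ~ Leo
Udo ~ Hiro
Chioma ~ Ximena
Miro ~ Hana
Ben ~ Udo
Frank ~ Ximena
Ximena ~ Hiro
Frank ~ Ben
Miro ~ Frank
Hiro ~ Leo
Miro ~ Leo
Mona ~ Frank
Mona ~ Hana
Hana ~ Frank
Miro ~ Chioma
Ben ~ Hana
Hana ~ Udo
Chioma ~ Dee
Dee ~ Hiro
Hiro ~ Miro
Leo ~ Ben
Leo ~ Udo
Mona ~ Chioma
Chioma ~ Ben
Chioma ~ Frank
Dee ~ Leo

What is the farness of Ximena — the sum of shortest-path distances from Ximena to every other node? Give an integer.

Distances from Ximena: Ben:1, Chioma:1, Dee:2, Frank:1, Hana:1, Hiro:1, Leo:2, Miro:1, Mona:1, Udo:2.
Sum = 1 + 1 + 2 + 1 + 1 + 1 + 2 + 1 + 1 + 2 = 13.

13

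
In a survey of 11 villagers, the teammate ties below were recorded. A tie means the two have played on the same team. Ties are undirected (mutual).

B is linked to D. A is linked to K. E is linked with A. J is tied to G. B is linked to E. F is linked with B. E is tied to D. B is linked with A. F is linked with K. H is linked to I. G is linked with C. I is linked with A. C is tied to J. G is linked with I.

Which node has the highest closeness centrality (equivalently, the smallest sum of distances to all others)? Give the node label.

Farness (sum of distances to all others) for each node — A:18, B:22, C:32, D:30, E:23, F:29, G:24, H:28, I:19, J:32, K:25.
The smallest farness is 18, for A, so A has the highest closeness.

A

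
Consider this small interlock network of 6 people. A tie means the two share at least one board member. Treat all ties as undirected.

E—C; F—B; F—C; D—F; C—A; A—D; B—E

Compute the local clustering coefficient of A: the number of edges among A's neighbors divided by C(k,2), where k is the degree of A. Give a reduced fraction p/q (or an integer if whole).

0

A's neighbors: C and D (k = 2).
Possible neighbor pairs: C(2,2) = 1. Edges among them: none → e = 0.
Clustering(A) = 0/1.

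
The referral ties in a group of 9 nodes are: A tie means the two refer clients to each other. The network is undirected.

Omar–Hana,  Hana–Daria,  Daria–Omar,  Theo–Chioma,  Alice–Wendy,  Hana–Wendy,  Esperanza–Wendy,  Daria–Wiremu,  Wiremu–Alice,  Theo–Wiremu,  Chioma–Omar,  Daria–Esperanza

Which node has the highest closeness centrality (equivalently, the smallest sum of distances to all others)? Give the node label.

Daria

Farness (sum of distances to all others) for each node — Alice:16, Chioma:17, Daria:12, Esperanza:16, Hana:14, Omar:14, Theo:17, Wendy:15, Wiremu:13.
The smallest farness is 12, for Daria, so Daria has the highest closeness.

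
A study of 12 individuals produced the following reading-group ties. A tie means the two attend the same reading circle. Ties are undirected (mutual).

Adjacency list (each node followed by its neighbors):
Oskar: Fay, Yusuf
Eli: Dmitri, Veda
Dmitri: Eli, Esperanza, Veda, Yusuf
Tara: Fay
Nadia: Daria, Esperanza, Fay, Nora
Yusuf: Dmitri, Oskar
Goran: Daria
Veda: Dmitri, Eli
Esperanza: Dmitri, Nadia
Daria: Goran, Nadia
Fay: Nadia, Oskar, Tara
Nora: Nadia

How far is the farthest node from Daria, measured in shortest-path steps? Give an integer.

Distances from Daria: Dmitri:3, Eli:4, Esperanza:2, Fay:2, Goran:1, Nadia:1, Nora:2, Oskar:3, Tara:3, Veda:4, Yusuf:4.
The largest is 4 (to Veda, Eli, and Yusuf), so the eccentricity of Daria is 4.

4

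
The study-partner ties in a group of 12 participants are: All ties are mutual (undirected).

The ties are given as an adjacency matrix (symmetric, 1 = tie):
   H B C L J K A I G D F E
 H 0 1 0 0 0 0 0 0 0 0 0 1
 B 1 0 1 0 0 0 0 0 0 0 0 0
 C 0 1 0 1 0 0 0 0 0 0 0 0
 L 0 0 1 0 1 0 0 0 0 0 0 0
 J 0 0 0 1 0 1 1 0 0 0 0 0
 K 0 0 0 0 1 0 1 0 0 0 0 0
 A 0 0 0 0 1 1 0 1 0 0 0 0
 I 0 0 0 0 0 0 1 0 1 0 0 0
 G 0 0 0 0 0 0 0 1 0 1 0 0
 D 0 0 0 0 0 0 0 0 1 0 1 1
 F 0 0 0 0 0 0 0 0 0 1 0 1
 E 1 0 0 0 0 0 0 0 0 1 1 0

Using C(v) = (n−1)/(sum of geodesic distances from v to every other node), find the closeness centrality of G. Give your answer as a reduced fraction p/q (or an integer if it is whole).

11/30

Distances from G: A:2, B:4, C:5, D:1, E:2, F:2, H:3, I:1, J:3, K:3, L:4. Sum = 30.
n = 12, so closeness = 11/30.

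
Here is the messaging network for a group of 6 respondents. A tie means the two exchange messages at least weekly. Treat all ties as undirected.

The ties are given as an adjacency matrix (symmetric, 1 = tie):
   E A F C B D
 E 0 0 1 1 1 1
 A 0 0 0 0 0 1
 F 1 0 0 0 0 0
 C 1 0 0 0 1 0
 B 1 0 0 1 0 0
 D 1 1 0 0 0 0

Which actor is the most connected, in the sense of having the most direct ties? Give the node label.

Degrees — A:1, B:2, C:2, D:2, E:4, F:1.
The maximum is 4, attained only by E.

E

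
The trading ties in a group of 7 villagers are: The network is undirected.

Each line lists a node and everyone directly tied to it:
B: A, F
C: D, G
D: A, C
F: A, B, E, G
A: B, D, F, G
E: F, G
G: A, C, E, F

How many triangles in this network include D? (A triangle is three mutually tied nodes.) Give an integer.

0

D's neighbors are A and C, but none of them are tied to each other, so no triangle contains D.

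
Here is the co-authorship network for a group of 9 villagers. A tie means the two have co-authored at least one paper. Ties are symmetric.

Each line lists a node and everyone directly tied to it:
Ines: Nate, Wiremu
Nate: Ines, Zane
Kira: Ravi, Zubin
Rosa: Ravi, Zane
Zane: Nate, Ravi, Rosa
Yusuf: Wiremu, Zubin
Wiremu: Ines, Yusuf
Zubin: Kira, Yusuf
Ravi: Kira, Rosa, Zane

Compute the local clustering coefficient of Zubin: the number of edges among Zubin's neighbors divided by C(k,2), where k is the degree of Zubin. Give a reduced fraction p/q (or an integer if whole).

0

Zubin's neighbors: Kira and Yusuf (k = 2).
Possible neighbor pairs: C(2,2) = 1. Edges among them: none → e = 0.
Clustering(Zubin) = 0/1.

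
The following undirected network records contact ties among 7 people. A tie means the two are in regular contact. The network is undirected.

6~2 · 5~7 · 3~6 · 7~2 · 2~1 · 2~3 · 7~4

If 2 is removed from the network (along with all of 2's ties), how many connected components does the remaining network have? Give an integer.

Without 2, the remaining ties split the others into: {3, 6}; {1}; {4, 5, 7}.
That's 3 separate components.

3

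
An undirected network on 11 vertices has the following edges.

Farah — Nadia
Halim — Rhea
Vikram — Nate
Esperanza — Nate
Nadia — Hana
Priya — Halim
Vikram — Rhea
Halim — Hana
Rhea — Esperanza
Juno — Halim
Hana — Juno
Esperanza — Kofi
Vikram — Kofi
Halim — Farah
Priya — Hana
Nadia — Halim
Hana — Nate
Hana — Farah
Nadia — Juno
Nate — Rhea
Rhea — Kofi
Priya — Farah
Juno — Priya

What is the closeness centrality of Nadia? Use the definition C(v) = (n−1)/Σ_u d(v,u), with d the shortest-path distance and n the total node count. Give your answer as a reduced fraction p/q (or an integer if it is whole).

10/19

Distances from Nadia: Esperanza:3, Farah:1, Halim:1, Hana:1, Juno:1, Kofi:3, Nate:2, Priya:2, Rhea:2, Vikram:3. Sum = 19.
n = 11, so closeness = 10/19.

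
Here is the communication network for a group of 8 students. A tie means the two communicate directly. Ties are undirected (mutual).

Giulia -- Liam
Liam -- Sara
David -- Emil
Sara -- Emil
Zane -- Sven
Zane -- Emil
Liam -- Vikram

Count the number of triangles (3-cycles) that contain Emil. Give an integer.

0

Emil's neighbors are David, Sara, and Zane, but none of them are tied to each other, so no triangle contains Emil.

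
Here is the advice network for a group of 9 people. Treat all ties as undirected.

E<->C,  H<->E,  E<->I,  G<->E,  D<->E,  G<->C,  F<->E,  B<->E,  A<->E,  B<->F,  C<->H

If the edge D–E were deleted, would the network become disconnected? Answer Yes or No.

Without the D–E edge there is no alternate route between D and E, so the network disconnects. It is a bridge.

Yes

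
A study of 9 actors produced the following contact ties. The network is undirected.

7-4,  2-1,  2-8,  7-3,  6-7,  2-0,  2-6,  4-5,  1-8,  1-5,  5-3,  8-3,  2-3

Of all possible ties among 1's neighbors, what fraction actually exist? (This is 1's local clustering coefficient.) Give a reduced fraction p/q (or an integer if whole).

1's neighbors: 2, 5, and 8 (k = 3).
Possible neighbor pairs: C(3,2) = 3. Edges among them: 2–8 → e = 1.
Clustering(1) = 1/3.

1/3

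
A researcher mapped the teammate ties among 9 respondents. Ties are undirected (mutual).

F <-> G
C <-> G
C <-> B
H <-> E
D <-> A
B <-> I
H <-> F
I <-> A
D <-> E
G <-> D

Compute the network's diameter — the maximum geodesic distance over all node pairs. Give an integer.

Eccentricity of each node (its greatest distance to any other): A:3, B:4, C:3, D:3, E:4, F:4, G:3, H:4, I:4.
The maximum eccentricity is 4, realized for instance by the pair F–I via F – G – C – B – I. So the diameter is 4.

4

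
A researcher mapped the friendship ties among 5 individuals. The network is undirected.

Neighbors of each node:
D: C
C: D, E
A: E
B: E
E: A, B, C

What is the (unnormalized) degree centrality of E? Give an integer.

3

E is directly tied to A, B, and C. That is 3 neighbors, so the degree of E is 3.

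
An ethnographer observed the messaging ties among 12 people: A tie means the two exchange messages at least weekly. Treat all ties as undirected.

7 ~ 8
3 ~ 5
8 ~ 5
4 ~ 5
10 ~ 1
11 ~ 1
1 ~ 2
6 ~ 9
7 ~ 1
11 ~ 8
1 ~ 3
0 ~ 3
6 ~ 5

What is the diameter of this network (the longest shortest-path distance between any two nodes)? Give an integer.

Eccentricity of each node (its greatest distance to any other): 0:4, 1:4, 2:5, 3:3, 4:4, 5:3, 6:4, 7:4, 8:3, 9:5, 10:5, 11:4.
The maximum eccentricity is 5, realized for instance by the pair 10–9 via 10 – 1 – 3 – 5 – 6 – 9. So the diameter is 5.

5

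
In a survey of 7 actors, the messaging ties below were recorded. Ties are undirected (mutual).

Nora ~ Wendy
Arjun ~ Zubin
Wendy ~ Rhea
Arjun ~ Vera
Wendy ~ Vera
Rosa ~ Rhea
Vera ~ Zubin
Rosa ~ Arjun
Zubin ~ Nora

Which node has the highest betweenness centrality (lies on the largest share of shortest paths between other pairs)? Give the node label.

Wendy

Unnormalized betweenness of each node: Arjun:17/6, Nora:5/6, Rhea:3/2, Rosa:4/3, Vera:11/6, Wendy:11/3, Zubin:2.
Wendy has the largest value, 11/3, making it the main broker — the node through which the most shortest paths run.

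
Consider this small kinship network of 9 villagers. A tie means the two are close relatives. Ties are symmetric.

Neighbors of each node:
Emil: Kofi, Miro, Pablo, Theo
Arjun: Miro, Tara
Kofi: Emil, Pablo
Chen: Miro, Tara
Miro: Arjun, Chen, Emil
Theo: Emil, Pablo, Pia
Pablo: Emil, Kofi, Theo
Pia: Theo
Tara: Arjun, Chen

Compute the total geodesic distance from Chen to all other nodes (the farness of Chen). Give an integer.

19

Distances from Chen: Arjun:2, Emil:2, Kofi:3, Miro:1, Pablo:3, Pia:4, Tara:1, Theo:3.
Sum = 2 + 2 + 3 + 1 + 3 + 4 + 1 + 3 = 19.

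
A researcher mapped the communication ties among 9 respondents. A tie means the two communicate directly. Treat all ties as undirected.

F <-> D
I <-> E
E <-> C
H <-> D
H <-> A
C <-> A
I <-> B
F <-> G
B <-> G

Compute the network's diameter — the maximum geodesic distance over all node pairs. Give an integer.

4

Eccentricity of each node (its greatest distance to any other): A:4, B:4, C:4, D:4, E:4, F:4, G:4, H:4, I:4.
The maximum eccentricity is 4, realized for instance by the pair F–C via F – D – H – A – C. So the diameter is 4.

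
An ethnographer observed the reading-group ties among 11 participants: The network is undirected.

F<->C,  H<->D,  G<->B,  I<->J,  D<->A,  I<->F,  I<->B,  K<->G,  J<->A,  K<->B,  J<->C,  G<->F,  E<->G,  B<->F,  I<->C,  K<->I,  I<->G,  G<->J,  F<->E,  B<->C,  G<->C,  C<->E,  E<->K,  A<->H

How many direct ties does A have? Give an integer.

A is directly tied to D, H, and J. That is 3 neighbors, so the degree of A is 3.

3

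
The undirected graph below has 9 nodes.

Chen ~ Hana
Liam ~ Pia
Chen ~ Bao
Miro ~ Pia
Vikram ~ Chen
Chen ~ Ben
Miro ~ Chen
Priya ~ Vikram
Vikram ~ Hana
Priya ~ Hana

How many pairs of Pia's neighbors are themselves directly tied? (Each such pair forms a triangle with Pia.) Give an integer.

Pia's neighbors are Liam and Miro, but none of them are tied to each other, so no triangle contains Pia.

0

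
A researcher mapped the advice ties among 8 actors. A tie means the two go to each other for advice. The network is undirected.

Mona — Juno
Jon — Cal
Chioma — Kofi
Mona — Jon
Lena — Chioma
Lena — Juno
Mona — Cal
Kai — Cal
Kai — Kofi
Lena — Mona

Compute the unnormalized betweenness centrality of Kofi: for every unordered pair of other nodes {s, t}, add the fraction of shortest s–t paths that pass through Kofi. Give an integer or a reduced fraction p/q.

2

Pairs whose geodesics pass through Kofi — Lena–Kai: 1/2; Chioma–Kai: 1; Chioma–Cal: 1/2.
All other pairs contribute 0.
Summing the contributions gives betweenness(Kofi) = 2.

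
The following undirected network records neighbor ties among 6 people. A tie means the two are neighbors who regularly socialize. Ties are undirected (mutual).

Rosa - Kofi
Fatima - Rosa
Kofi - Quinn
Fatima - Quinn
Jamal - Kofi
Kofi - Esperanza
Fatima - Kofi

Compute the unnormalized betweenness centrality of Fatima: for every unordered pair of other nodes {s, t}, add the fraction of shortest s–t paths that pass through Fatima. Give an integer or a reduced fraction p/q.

1/2

Pairs whose geodesics pass through Fatima — Quinn–Rosa: 1/2.
All other pairs contribute 0.
Summing the contributions gives betweenness(Fatima) = 1/2.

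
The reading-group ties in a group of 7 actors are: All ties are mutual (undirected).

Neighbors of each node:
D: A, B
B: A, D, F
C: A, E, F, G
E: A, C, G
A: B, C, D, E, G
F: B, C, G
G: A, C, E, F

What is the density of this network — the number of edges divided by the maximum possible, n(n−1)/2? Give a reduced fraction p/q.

There are 12 edges and 7 nodes, so the maximum possible is C(7,2) = 21.
Density = 12/21 = 4/7.

4/7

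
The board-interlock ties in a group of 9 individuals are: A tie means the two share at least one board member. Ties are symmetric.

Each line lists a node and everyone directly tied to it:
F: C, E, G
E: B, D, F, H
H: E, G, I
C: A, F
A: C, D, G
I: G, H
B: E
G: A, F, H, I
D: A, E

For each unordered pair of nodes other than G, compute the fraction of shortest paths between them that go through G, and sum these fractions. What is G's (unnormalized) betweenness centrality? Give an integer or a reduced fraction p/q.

Pairs whose geodesics pass through G — F–A: 1/2; F–H: 1/2; F–I: 1; D–I: 1/2; C–H: 2/3; C–I: 2/2; A–H: 1; A–I: 1.
All other pairs contribute 0.
Summing the contributions gives betweenness(G) = 37/6.

37/6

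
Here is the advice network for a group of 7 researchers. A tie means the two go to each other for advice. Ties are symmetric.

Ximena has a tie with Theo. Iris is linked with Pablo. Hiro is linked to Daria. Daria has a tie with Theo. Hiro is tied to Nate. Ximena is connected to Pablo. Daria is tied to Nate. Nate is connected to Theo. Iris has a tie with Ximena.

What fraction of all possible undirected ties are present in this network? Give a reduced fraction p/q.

3/7

There are 9 edges and 7 nodes, so the maximum possible is C(7,2) = 21.
Density = 9/21 = 3/7.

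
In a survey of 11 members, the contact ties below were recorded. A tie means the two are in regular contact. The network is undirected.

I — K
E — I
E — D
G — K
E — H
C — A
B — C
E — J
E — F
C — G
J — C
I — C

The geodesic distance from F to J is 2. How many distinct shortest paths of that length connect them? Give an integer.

1

The shortest distance is 2, and the only length-2 path is F–E–J. So there is exactly 1 shortest path.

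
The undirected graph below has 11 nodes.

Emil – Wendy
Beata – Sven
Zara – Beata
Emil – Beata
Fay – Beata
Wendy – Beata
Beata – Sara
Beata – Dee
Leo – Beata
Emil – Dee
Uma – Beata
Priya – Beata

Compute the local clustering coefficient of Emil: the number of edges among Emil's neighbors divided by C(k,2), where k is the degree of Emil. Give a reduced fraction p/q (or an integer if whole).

2/3

Emil's neighbors: Beata, Dee, and Wendy (k = 3).
Possible neighbor pairs: C(3,2) = 3. Edges among them: Beata–Dee, Beata–Wendy → e = 2.
Clustering(Emil) = 2/3.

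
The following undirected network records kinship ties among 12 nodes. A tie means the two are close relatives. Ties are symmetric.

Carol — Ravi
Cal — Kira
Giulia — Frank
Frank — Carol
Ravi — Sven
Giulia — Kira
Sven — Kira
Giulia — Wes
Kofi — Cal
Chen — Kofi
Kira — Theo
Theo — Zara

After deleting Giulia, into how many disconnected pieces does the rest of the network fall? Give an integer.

2

Without Giulia, the remaining ties split the others into: {Cal, Carol, Chen, Frank, Kira, Kofi, Ravi, Sven, Theo, Zara}; {Wes}.
That's 2 separate components.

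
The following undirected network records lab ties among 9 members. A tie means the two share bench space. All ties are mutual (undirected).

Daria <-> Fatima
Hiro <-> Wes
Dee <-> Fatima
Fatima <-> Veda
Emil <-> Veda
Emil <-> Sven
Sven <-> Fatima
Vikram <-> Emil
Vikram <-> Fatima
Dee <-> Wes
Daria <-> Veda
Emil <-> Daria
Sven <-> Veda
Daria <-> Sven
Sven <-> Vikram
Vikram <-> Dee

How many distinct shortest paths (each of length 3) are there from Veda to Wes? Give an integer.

1

The shortest distance is 3, and the only length-3 path is Veda–Fatima–Dee–Wes. So there is exactly 1 shortest path.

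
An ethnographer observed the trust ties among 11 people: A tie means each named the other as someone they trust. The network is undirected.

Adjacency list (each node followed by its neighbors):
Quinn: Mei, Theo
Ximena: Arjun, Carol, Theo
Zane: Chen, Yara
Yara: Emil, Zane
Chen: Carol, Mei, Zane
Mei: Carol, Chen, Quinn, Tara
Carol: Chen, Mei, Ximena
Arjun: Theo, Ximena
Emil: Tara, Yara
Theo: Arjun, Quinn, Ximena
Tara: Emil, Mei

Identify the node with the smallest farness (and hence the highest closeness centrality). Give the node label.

Farness (sum of distances to all others) for each node — Arjun:30, Carol:19, Chen:20, Emil:28, Mei:18, Quinn:22, Tara:23, Theo:26, Ximena:23, Yara:30, Zane:25.
The smallest farness is 18, for Mei, so Mei has the highest closeness.

Mei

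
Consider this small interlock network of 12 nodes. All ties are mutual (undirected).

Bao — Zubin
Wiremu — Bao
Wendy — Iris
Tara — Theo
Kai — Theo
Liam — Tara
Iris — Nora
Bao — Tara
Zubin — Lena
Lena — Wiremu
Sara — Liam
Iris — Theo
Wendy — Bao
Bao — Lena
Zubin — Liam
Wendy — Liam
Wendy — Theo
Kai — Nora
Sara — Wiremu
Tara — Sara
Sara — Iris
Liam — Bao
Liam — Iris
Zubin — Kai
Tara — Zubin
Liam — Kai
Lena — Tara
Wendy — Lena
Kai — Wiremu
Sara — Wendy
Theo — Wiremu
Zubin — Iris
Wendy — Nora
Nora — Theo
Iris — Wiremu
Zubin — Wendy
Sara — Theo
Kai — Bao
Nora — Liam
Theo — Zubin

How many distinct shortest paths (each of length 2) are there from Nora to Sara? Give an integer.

4

The shortest distance is 2. The length-2 paths are: Nora–Liam–Sara; Nora–Theo–Sara; Nora–Iris–Sara; Nora–Wendy–Sara.
That gives 4 distinct shortest paths.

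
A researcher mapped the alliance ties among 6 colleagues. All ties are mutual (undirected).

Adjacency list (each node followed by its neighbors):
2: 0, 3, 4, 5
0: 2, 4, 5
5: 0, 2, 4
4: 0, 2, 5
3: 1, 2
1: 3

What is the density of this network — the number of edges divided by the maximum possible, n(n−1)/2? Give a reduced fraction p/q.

8/15

There are 8 edges and 6 nodes, so the maximum possible is C(6,2) = 15.
Density = 8/15.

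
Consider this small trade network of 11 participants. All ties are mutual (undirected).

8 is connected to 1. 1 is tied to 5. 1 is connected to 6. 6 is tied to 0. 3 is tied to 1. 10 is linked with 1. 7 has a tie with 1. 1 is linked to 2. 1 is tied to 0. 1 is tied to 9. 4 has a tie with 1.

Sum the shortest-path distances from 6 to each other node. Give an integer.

18

Distances from 6: 0:1, 1:1, 2:2, 3:2, 4:2, 5:2, 7:2, 8:2, 9:2, 10:2.
Sum = 1 + 1 + 2 + 2 + 2 + 2 + 2 + 2 + 2 + 2 = 18.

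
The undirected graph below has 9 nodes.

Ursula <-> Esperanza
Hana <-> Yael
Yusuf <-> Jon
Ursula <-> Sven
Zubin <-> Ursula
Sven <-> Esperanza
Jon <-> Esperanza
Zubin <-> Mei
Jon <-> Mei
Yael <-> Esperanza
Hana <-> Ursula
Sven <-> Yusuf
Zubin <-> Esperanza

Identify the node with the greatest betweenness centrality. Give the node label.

Unnormalized betweenness of each node: Esperanza:10, Hana:1/2, Jon:4, Mei:3/4, Sven:7/2, Ursula:6, Yael:1, Yusuf:3/4, Zubin:7/2.
Esperanza has the largest value, 10, making it the main broker — the node through which the most shortest paths run.

Esperanza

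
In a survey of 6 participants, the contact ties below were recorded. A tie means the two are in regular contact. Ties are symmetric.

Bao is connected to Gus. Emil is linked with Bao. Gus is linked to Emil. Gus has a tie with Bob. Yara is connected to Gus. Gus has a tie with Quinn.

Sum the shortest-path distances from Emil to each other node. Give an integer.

Distances from Emil: Bao:1, Bob:2, Gus:1, Quinn:2, Yara:2.
Sum = 1 + 2 + 1 + 2 + 2 = 8.

8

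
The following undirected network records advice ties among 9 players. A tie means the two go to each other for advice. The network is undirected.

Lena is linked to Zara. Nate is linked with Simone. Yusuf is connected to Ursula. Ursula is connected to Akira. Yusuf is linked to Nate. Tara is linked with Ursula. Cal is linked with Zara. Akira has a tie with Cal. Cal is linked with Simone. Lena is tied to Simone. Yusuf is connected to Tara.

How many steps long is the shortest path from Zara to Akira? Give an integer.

2

One shortest route is Zara – Cal – Akira, which uses 2 edges, and Zara and Akira are not directly tied, so nothing shorter exists. So d(Zara,Akira) = 2.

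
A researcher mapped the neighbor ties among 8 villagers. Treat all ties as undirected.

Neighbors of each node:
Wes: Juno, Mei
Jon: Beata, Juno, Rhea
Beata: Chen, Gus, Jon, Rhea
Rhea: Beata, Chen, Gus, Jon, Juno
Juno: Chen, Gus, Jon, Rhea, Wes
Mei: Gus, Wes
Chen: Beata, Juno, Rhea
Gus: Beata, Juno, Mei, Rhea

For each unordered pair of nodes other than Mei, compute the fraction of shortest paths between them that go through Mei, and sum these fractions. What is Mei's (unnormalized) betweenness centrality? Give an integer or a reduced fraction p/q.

7/10

Pairs whose geodesics pass through Mei — Beata–Wes: 1/5; Gus–Wes: 1/2.
All other pairs contribute 0.
Summing the contributions gives betweenness(Mei) = 7/10.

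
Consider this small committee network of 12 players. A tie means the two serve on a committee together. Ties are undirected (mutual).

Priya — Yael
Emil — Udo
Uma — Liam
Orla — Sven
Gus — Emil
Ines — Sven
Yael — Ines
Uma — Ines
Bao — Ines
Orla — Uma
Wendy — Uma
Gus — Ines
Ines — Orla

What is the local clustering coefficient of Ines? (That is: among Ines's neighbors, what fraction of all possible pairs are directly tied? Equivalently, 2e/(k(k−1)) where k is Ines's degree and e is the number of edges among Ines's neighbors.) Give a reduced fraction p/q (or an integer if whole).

Ines's neighbors: Bao, Gus, Orla, Sven, Uma, and Yael (k = 6).
Possible neighbor pairs: C(6,2) = 15. Edges among them: Orla–Sven, Orla–Uma → e = 2.
Clustering(Ines) = 2/15.

2/15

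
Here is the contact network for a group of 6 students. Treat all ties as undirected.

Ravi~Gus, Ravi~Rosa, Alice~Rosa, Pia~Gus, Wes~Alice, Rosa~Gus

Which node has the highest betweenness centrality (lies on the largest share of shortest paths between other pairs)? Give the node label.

Unnormalized betweenness of each node: Alice:4, Gus:4, Pia:0, Ravi:0, Rosa:6, Wes:0.
Rosa has the largest value, 6, making it the main broker — the node through which the most shortest paths run.

Rosa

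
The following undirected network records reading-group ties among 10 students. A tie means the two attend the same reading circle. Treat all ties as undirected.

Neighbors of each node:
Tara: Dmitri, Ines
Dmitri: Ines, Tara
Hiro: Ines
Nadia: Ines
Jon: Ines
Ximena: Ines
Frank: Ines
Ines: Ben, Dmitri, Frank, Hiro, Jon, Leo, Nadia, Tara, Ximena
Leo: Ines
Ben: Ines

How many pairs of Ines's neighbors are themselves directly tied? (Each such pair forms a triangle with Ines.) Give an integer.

1

Ines's neighbors: Ben, Dmitri, Frank, Hiro, Jon, Leo, Nadia, Tara, and Ximena.
Neighbor pairs that are themselves tied: Ines–Dmitri–Tara. Each forms one triangle with Ines, for 1 in total.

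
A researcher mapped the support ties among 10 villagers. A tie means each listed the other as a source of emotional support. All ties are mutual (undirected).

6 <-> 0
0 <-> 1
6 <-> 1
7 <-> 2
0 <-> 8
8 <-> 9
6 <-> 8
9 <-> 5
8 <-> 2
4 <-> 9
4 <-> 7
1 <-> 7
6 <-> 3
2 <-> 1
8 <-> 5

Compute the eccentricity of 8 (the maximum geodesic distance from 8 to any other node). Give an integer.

Distances from 8: 0:1, 1:2, 2:1, 3:2, 4:2, 5:1, 6:1, 7:2, 9:1.
The largest is 2 (to 1, 7, 4, and 3), so the eccentricity of 8 is 2.

2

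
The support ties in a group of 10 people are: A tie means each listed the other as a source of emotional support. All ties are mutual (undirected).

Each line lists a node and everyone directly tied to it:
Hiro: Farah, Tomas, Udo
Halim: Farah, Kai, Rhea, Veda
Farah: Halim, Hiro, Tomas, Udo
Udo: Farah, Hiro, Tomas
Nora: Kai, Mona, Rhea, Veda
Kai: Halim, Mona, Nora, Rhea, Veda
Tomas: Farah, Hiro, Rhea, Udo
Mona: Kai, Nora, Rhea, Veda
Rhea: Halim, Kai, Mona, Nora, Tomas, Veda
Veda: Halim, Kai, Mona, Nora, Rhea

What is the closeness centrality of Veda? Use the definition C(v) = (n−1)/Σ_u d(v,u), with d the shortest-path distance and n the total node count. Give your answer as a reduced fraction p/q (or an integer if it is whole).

3/5

Distances from Veda: Farah:2, Halim:1, Hiro:3, Kai:1, Mona:1, Nora:1, Rhea:1, Tomas:2, Udo:3. Sum = 15.
n = 10, so closeness = 9/15 = 3/5.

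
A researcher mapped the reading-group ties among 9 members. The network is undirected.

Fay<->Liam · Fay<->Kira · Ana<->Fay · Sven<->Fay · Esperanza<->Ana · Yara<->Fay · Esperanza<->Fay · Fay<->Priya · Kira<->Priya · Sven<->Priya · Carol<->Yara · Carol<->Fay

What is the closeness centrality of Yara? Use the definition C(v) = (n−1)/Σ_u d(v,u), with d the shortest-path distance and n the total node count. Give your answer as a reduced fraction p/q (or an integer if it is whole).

Distances from Yara: Ana:2, Carol:1, Esperanza:2, Fay:1, Kira:2, Liam:2, Priya:2, Sven:2. Sum = 14.
n = 9, so closeness = 8/14 = 4/7.

4/7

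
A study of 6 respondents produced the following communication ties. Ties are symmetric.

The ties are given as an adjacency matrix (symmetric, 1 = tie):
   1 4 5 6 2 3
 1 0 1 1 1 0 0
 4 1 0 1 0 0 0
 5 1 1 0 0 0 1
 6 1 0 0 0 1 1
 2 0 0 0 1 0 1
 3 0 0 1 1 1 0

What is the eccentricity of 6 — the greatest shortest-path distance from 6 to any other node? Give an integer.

Distances from 6: 1:1, 2:1, 3:1, 4:2, 5:2.
The largest is 2 (to 4 and 5), so the eccentricity of 6 is 2.

2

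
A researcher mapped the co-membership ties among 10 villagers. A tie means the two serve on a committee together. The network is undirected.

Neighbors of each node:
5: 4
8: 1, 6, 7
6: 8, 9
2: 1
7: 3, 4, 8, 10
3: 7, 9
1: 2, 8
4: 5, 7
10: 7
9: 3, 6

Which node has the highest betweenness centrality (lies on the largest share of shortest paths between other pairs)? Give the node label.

Unnormalized betweenness of each node: 1:8, 2:0, 3:4, 4:8, 5:0, 6:3, 7:23, 8:18, 9:1, 10:0.
7 has the largest value, 23, making it the main broker — the node through which the most shortest paths run.

7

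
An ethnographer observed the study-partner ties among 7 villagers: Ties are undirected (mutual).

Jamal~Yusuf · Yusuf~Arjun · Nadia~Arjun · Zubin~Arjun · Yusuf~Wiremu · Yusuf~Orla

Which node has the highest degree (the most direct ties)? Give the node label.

Degrees — Arjun:3, Jamal:1, Nadia:1, Orla:1, Wiremu:1, Yusuf:4, Zubin:1.
The maximum is 4, attained only by Yusuf.

Yusuf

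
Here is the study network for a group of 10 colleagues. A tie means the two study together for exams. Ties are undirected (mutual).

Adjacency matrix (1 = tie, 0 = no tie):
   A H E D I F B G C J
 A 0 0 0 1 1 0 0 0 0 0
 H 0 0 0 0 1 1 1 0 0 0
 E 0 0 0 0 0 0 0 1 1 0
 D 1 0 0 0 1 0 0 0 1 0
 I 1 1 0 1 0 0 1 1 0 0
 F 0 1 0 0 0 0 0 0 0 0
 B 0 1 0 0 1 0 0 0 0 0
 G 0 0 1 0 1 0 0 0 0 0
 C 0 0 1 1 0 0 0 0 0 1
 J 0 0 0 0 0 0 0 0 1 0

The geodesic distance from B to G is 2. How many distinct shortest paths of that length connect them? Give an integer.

1

The shortest distance is 2, and the only length-2 path is B–I–G. So there is exactly 1 shortest path.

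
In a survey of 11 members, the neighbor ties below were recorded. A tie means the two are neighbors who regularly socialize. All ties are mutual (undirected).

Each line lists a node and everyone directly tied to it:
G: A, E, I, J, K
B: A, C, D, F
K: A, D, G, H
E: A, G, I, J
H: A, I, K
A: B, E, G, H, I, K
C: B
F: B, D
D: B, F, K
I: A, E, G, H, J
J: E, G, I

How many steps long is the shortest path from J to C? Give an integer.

One shortest route is J – E – A – B – C, which uses 4 edges, and at distance 3 from J we only reach {B, D}, which does not include C. So d(J,C) = 4.

4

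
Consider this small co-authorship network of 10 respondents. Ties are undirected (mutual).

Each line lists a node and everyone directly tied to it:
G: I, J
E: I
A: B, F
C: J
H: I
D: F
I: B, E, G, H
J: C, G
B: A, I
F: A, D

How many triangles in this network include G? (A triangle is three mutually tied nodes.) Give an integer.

0

G's neighbors are I and J, but none of them are tied to each other, so no triangle contains G.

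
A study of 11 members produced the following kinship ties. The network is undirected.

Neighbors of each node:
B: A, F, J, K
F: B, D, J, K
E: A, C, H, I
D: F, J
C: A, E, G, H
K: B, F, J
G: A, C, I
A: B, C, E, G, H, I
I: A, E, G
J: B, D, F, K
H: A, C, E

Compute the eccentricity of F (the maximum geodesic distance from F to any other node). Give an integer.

3

Distances from F: A:2, B:1, C:3, D:1, E:3, G:3, H:3, I:3, J:1, K:1.
The largest is 3 (to C, G, E, I, and H), so the eccentricity of F is 3.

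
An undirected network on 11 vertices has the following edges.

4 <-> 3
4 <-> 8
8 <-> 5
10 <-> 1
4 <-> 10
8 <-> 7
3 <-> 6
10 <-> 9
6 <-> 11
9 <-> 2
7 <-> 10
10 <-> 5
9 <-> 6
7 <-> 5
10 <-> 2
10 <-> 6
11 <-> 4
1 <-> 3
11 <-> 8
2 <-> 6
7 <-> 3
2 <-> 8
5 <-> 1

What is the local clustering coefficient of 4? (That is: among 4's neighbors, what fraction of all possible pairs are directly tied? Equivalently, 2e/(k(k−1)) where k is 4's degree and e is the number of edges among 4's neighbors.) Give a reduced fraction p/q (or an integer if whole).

4's neighbors: 3, 8, 10, and 11 (k = 4).
Possible neighbor pairs: C(4,2) = 6. Edges among them: 8–11 → e = 1.
Clustering(4) = 1/6.

1/6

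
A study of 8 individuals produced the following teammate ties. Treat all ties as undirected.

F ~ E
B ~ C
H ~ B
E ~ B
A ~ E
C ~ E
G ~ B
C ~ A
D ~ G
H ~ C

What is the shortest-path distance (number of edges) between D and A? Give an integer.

4

One shortest route is D – G – B – E – A, which uses 4 edges, and at distance 3 from D we only reach {C, E, H}, which does not include A. So d(D,A) = 4.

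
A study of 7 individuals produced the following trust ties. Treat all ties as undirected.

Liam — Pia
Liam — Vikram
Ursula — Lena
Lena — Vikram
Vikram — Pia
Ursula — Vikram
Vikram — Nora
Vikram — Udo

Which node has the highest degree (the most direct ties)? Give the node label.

Degrees — Lena:2, Liam:2, Nora:1, Pia:2, Udo:1, Ursula:2, Vikram:6.
The maximum is 6, attained only by Vikram.

Vikram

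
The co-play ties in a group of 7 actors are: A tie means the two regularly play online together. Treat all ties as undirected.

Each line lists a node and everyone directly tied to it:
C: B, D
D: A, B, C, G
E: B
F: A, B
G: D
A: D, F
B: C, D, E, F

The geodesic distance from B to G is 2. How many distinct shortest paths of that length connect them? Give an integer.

The shortest distance is 2, and the only length-2 path is B–D–G. So there is exactly 1 shortest path.

1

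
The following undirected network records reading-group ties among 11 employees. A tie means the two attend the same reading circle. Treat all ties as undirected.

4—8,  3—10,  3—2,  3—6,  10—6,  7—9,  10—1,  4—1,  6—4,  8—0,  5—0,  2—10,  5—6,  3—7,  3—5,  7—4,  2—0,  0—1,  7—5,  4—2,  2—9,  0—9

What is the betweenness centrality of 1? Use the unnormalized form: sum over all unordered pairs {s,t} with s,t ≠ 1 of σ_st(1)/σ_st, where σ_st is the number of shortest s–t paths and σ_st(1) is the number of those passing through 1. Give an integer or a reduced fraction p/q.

Pairs whose geodesics pass through 1 — 10–0: 1/2; 10–4: 1/3; 10–8: 2/5; 0–4: 1/3.
All other pairs contribute 0.
Summing the contributions gives betweenness(1) = 47/30.

47/30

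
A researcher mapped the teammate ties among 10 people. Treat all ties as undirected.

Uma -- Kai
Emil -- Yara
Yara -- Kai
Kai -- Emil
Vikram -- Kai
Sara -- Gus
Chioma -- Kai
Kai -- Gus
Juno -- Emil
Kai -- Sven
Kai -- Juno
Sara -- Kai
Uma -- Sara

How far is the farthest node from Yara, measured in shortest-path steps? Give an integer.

2

Distances from Yara: Chioma:2, Emil:1, Gus:2, Juno:2, Kai:1, Sara:2, Sven:2, Uma:2, Vikram:2.
The largest is 2 (to Gus, Sven, Uma, Chioma, Sara, Vikram, and Juno), so the eccentricity of Yara is 2.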